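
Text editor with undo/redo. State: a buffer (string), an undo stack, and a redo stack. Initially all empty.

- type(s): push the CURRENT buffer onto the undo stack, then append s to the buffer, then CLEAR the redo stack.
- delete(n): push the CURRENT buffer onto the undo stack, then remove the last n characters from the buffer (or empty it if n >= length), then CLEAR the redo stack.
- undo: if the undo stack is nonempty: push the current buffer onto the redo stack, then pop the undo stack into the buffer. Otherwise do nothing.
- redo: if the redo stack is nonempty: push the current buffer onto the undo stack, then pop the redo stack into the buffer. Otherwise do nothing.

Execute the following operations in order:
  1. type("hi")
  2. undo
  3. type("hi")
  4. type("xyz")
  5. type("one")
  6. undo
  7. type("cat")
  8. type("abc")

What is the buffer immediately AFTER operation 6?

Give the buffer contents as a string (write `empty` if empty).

Answer: hixyz

Derivation:
After op 1 (type): buf='hi' undo_depth=1 redo_depth=0
After op 2 (undo): buf='(empty)' undo_depth=0 redo_depth=1
After op 3 (type): buf='hi' undo_depth=1 redo_depth=0
After op 4 (type): buf='hixyz' undo_depth=2 redo_depth=0
After op 5 (type): buf='hixyzone' undo_depth=3 redo_depth=0
After op 6 (undo): buf='hixyz' undo_depth=2 redo_depth=1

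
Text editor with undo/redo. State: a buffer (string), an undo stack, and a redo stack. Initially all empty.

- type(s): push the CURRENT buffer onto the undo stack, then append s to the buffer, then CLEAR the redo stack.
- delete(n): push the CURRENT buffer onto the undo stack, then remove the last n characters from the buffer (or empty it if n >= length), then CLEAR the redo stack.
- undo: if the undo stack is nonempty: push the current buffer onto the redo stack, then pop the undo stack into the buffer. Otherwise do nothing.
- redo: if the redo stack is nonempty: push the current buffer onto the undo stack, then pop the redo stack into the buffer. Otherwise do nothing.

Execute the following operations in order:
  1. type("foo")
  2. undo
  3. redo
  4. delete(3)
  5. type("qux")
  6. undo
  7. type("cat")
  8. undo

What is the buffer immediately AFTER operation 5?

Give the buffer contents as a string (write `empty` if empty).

Answer: qux

Derivation:
After op 1 (type): buf='foo' undo_depth=1 redo_depth=0
After op 2 (undo): buf='(empty)' undo_depth=0 redo_depth=1
After op 3 (redo): buf='foo' undo_depth=1 redo_depth=0
After op 4 (delete): buf='(empty)' undo_depth=2 redo_depth=0
After op 5 (type): buf='qux' undo_depth=3 redo_depth=0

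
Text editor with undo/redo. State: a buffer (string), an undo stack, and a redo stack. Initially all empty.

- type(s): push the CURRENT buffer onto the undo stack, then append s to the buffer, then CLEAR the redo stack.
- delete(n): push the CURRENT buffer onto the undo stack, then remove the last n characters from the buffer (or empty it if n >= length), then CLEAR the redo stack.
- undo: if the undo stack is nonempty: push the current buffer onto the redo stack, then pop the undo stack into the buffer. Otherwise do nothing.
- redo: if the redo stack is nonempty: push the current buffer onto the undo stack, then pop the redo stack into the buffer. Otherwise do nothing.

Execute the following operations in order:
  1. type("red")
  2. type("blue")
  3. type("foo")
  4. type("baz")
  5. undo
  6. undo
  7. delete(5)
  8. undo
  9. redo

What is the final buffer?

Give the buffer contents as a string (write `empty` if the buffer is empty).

After op 1 (type): buf='red' undo_depth=1 redo_depth=0
After op 2 (type): buf='redblue' undo_depth=2 redo_depth=0
After op 3 (type): buf='redbluefoo' undo_depth=3 redo_depth=0
After op 4 (type): buf='redbluefoobaz' undo_depth=4 redo_depth=0
After op 5 (undo): buf='redbluefoo' undo_depth=3 redo_depth=1
After op 6 (undo): buf='redblue' undo_depth=2 redo_depth=2
After op 7 (delete): buf='re' undo_depth=3 redo_depth=0
After op 8 (undo): buf='redblue' undo_depth=2 redo_depth=1
After op 9 (redo): buf='re' undo_depth=3 redo_depth=0

Answer: re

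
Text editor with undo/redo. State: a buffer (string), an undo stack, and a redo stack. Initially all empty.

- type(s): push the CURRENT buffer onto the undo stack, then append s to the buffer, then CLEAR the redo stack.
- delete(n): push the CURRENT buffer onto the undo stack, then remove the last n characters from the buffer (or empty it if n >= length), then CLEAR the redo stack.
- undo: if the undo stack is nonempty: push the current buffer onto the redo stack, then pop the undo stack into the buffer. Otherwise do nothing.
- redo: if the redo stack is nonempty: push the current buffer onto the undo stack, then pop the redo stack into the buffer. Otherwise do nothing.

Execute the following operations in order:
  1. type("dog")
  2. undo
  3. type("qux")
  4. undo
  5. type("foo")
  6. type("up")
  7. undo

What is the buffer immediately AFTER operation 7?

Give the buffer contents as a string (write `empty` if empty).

After op 1 (type): buf='dog' undo_depth=1 redo_depth=0
After op 2 (undo): buf='(empty)' undo_depth=0 redo_depth=1
After op 3 (type): buf='qux' undo_depth=1 redo_depth=0
After op 4 (undo): buf='(empty)' undo_depth=0 redo_depth=1
After op 5 (type): buf='foo' undo_depth=1 redo_depth=0
After op 6 (type): buf='fooup' undo_depth=2 redo_depth=0
After op 7 (undo): buf='foo' undo_depth=1 redo_depth=1

Answer: foo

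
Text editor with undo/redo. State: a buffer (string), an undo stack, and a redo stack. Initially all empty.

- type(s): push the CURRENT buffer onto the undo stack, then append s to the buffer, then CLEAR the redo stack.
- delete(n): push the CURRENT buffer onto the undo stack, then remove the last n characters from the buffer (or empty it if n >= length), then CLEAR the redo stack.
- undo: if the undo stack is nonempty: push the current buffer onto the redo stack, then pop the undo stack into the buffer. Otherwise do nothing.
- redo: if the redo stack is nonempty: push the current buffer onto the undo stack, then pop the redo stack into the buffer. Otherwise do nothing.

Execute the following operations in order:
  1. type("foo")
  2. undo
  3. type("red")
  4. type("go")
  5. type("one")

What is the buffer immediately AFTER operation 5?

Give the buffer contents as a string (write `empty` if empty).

After op 1 (type): buf='foo' undo_depth=1 redo_depth=0
After op 2 (undo): buf='(empty)' undo_depth=0 redo_depth=1
After op 3 (type): buf='red' undo_depth=1 redo_depth=0
After op 4 (type): buf='redgo' undo_depth=2 redo_depth=0
After op 5 (type): buf='redgoone' undo_depth=3 redo_depth=0

Answer: redgoone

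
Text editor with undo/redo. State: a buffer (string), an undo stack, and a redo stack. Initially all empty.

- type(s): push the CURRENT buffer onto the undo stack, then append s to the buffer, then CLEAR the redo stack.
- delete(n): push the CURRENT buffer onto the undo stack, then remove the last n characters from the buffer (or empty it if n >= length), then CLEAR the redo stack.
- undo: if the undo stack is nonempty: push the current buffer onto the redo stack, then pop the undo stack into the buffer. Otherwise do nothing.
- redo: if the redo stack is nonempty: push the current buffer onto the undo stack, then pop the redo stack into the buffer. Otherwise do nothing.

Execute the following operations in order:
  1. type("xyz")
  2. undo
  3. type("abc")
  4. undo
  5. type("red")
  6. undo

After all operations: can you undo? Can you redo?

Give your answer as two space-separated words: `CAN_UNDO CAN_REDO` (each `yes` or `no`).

After op 1 (type): buf='xyz' undo_depth=1 redo_depth=0
After op 2 (undo): buf='(empty)' undo_depth=0 redo_depth=1
After op 3 (type): buf='abc' undo_depth=1 redo_depth=0
After op 4 (undo): buf='(empty)' undo_depth=0 redo_depth=1
After op 5 (type): buf='red' undo_depth=1 redo_depth=0
After op 6 (undo): buf='(empty)' undo_depth=0 redo_depth=1

Answer: no yes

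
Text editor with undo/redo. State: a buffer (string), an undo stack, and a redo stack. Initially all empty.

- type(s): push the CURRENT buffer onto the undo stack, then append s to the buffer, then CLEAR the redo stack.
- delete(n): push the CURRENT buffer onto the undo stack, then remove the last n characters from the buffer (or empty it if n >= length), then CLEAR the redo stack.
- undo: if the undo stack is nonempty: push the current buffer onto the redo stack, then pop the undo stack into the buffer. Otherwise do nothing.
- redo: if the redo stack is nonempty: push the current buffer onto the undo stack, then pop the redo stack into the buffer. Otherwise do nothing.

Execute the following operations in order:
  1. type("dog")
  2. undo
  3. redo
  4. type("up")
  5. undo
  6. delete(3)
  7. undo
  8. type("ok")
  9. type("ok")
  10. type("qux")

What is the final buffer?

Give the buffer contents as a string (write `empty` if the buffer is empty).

Answer: dogokokqux

Derivation:
After op 1 (type): buf='dog' undo_depth=1 redo_depth=0
After op 2 (undo): buf='(empty)' undo_depth=0 redo_depth=1
After op 3 (redo): buf='dog' undo_depth=1 redo_depth=0
After op 4 (type): buf='dogup' undo_depth=2 redo_depth=0
After op 5 (undo): buf='dog' undo_depth=1 redo_depth=1
After op 6 (delete): buf='(empty)' undo_depth=2 redo_depth=0
After op 7 (undo): buf='dog' undo_depth=1 redo_depth=1
After op 8 (type): buf='dogok' undo_depth=2 redo_depth=0
After op 9 (type): buf='dogokok' undo_depth=3 redo_depth=0
After op 10 (type): buf='dogokokqux' undo_depth=4 redo_depth=0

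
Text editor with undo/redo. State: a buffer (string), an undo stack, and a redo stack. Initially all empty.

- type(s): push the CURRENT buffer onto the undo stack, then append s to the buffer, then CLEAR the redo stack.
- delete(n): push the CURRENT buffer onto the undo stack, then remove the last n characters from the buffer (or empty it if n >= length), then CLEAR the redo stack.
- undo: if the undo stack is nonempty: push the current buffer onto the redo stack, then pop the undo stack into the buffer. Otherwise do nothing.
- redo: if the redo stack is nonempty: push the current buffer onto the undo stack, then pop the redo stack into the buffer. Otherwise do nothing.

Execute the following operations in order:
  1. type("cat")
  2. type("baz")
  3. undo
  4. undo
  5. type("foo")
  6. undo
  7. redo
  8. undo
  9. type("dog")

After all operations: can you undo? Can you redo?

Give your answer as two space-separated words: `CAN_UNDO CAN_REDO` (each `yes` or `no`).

Answer: yes no

Derivation:
After op 1 (type): buf='cat' undo_depth=1 redo_depth=0
After op 2 (type): buf='catbaz' undo_depth=2 redo_depth=0
After op 3 (undo): buf='cat' undo_depth=1 redo_depth=1
After op 4 (undo): buf='(empty)' undo_depth=0 redo_depth=2
After op 5 (type): buf='foo' undo_depth=1 redo_depth=0
After op 6 (undo): buf='(empty)' undo_depth=0 redo_depth=1
After op 7 (redo): buf='foo' undo_depth=1 redo_depth=0
After op 8 (undo): buf='(empty)' undo_depth=0 redo_depth=1
After op 9 (type): buf='dog' undo_depth=1 redo_depth=0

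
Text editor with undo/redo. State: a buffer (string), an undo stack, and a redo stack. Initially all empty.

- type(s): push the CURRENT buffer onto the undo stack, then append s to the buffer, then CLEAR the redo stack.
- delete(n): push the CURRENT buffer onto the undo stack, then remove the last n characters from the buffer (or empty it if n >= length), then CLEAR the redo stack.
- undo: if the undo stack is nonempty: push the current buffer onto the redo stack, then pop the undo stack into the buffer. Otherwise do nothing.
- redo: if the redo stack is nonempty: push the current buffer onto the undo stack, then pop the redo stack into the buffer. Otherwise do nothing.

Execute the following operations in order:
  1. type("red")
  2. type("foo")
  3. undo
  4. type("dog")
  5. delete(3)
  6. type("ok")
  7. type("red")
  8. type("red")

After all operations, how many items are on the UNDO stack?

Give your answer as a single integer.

After op 1 (type): buf='red' undo_depth=1 redo_depth=0
After op 2 (type): buf='redfoo' undo_depth=2 redo_depth=0
After op 3 (undo): buf='red' undo_depth=1 redo_depth=1
After op 4 (type): buf='reddog' undo_depth=2 redo_depth=0
After op 5 (delete): buf='red' undo_depth=3 redo_depth=0
After op 6 (type): buf='redok' undo_depth=4 redo_depth=0
After op 7 (type): buf='redokred' undo_depth=5 redo_depth=0
After op 8 (type): buf='redokredred' undo_depth=6 redo_depth=0

Answer: 6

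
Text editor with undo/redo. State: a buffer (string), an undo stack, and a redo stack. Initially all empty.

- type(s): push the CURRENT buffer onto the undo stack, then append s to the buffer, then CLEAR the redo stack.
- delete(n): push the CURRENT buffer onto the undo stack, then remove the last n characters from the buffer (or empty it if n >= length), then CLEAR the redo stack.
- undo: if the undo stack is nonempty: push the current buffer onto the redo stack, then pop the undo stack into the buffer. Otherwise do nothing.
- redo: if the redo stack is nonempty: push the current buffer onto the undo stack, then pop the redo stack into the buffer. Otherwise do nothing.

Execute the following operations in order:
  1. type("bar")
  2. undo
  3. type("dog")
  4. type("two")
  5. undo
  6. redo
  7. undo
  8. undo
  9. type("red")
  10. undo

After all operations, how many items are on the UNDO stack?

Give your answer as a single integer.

After op 1 (type): buf='bar' undo_depth=1 redo_depth=0
After op 2 (undo): buf='(empty)' undo_depth=0 redo_depth=1
After op 3 (type): buf='dog' undo_depth=1 redo_depth=0
After op 4 (type): buf='dogtwo' undo_depth=2 redo_depth=0
After op 5 (undo): buf='dog' undo_depth=1 redo_depth=1
After op 6 (redo): buf='dogtwo' undo_depth=2 redo_depth=0
After op 7 (undo): buf='dog' undo_depth=1 redo_depth=1
After op 8 (undo): buf='(empty)' undo_depth=0 redo_depth=2
After op 9 (type): buf='red' undo_depth=1 redo_depth=0
After op 10 (undo): buf='(empty)' undo_depth=0 redo_depth=1

Answer: 0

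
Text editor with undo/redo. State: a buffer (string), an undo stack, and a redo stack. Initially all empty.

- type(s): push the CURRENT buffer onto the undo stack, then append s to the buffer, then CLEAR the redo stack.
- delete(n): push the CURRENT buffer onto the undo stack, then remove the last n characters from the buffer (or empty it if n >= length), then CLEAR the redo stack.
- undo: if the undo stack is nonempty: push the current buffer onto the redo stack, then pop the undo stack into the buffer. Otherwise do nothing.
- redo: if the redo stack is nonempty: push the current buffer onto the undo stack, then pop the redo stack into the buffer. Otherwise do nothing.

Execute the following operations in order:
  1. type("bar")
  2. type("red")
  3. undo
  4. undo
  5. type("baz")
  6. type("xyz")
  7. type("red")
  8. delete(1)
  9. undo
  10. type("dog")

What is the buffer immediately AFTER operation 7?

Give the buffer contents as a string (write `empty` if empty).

Answer: bazxyzred

Derivation:
After op 1 (type): buf='bar' undo_depth=1 redo_depth=0
After op 2 (type): buf='barred' undo_depth=2 redo_depth=0
After op 3 (undo): buf='bar' undo_depth=1 redo_depth=1
After op 4 (undo): buf='(empty)' undo_depth=0 redo_depth=2
After op 5 (type): buf='baz' undo_depth=1 redo_depth=0
After op 6 (type): buf='bazxyz' undo_depth=2 redo_depth=0
After op 7 (type): buf='bazxyzred' undo_depth=3 redo_depth=0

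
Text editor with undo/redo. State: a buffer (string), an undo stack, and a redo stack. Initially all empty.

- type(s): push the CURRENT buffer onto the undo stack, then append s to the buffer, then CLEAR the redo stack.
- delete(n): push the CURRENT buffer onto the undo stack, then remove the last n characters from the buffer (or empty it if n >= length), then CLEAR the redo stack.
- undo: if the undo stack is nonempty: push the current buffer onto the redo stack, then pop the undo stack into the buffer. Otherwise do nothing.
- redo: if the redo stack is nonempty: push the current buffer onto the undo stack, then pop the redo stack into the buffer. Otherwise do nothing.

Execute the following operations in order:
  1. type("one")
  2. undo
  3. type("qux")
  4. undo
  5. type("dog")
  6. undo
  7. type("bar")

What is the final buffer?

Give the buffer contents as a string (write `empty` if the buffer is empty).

Answer: bar

Derivation:
After op 1 (type): buf='one' undo_depth=1 redo_depth=0
After op 2 (undo): buf='(empty)' undo_depth=0 redo_depth=1
After op 3 (type): buf='qux' undo_depth=1 redo_depth=0
After op 4 (undo): buf='(empty)' undo_depth=0 redo_depth=1
After op 5 (type): buf='dog' undo_depth=1 redo_depth=0
After op 6 (undo): buf='(empty)' undo_depth=0 redo_depth=1
After op 7 (type): buf='bar' undo_depth=1 redo_depth=0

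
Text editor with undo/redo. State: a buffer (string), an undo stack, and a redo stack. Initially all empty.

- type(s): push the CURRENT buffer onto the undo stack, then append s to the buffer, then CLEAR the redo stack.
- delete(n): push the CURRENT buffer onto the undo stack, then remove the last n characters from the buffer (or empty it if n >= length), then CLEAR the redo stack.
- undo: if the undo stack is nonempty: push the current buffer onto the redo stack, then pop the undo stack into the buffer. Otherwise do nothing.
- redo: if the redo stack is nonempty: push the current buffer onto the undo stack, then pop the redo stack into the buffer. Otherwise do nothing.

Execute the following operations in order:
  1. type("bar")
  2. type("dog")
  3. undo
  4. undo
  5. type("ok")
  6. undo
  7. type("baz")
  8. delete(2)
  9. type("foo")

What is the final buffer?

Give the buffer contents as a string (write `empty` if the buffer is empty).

Answer: bfoo

Derivation:
After op 1 (type): buf='bar' undo_depth=1 redo_depth=0
After op 2 (type): buf='bardog' undo_depth=2 redo_depth=0
After op 3 (undo): buf='bar' undo_depth=1 redo_depth=1
After op 4 (undo): buf='(empty)' undo_depth=0 redo_depth=2
After op 5 (type): buf='ok' undo_depth=1 redo_depth=0
After op 6 (undo): buf='(empty)' undo_depth=0 redo_depth=1
After op 7 (type): buf='baz' undo_depth=1 redo_depth=0
After op 8 (delete): buf='b' undo_depth=2 redo_depth=0
After op 9 (type): buf='bfoo' undo_depth=3 redo_depth=0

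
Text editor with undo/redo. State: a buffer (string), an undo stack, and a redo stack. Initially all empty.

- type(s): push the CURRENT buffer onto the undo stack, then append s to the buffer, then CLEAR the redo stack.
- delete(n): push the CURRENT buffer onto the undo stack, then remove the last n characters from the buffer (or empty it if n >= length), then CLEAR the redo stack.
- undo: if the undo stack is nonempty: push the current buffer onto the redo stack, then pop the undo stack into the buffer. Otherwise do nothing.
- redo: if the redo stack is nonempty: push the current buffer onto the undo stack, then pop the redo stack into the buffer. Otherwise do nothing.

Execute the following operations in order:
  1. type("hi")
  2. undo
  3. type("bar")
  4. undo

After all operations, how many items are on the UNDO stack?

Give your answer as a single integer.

Answer: 0

Derivation:
After op 1 (type): buf='hi' undo_depth=1 redo_depth=0
After op 2 (undo): buf='(empty)' undo_depth=0 redo_depth=1
After op 3 (type): buf='bar' undo_depth=1 redo_depth=0
After op 4 (undo): buf='(empty)' undo_depth=0 redo_depth=1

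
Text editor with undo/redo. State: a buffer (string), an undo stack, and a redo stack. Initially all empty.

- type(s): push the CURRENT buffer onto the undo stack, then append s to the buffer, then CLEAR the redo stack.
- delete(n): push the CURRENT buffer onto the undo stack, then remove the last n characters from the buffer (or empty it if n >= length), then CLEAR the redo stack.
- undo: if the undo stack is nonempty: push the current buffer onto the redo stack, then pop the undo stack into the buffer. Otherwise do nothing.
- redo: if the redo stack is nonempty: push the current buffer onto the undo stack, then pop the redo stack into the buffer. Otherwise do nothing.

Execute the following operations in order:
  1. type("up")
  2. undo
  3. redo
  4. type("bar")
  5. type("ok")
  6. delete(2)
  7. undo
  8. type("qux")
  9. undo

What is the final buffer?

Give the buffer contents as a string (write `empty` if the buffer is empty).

After op 1 (type): buf='up' undo_depth=1 redo_depth=0
After op 2 (undo): buf='(empty)' undo_depth=0 redo_depth=1
After op 3 (redo): buf='up' undo_depth=1 redo_depth=0
After op 4 (type): buf='upbar' undo_depth=2 redo_depth=0
After op 5 (type): buf='upbarok' undo_depth=3 redo_depth=0
After op 6 (delete): buf='upbar' undo_depth=4 redo_depth=0
After op 7 (undo): buf='upbarok' undo_depth=3 redo_depth=1
After op 8 (type): buf='upbarokqux' undo_depth=4 redo_depth=0
After op 9 (undo): buf='upbarok' undo_depth=3 redo_depth=1

Answer: upbarok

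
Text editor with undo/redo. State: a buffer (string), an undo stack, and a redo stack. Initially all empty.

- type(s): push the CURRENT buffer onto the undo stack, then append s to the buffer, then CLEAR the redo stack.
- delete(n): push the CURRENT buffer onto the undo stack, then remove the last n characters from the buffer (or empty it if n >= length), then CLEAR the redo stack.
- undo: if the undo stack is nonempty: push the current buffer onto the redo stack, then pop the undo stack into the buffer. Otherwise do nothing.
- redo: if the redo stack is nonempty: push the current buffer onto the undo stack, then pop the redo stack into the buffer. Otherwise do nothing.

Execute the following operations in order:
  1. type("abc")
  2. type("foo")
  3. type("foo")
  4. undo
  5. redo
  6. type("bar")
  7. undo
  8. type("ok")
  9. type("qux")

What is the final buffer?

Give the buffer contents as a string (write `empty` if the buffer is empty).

Answer: abcfoofoookqux

Derivation:
After op 1 (type): buf='abc' undo_depth=1 redo_depth=0
After op 2 (type): buf='abcfoo' undo_depth=2 redo_depth=0
After op 3 (type): buf='abcfoofoo' undo_depth=3 redo_depth=0
After op 4 (undo): buf='abcfoo' undo_depth=2 redo_depth=1
After op 5 (redo): buf='abcfoofoo' undo_depth=3 redo_depth=0
After op 6 (type): buf='abcfoofoobar' undo_depth=4 redo_depth=0
After op 7 (undo): buf='abcfoofoo' undo_depth=3 redo_depth=1
After op 8 (type): buf='abcfoofoook' undo_depth=4 redo_depth=0
After op 9 (type): buf='abcfoofoookqux' undo_depth=5 redo_depth=0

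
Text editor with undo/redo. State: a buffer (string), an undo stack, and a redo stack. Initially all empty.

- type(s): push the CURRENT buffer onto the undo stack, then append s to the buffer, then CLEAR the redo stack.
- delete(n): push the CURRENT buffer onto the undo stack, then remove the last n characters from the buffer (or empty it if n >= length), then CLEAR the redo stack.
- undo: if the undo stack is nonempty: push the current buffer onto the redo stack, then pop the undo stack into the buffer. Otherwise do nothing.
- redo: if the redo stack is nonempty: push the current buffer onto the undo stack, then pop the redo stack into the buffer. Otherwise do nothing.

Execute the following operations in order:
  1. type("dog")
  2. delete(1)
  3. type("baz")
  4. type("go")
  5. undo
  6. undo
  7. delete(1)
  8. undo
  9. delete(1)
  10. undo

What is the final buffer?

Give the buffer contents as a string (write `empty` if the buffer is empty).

After op 1 (type): buf='dog' undo_depth=1 redo_depth=0
After op 2 (delete): buf='do' undo_depth=2 redo_depth=0
After op 3 (type): buf='dobaz' undo_depth=3 redo_depth=0
After op 4 (type): buf='dobazgo' undo_depth=4 redo_depth=0
After op 5 (undo): buf='dobaz' undo_depth=3 redo_depth=1
After op 6 (undo): buf='do' undo_depth=2 redo_depth=2
After op 7 (delete): buf='d' undo_depth=3 redo_depth=0
After op 8 (undo): buf='do' undo_depth=2 redo_depth=1
After op 9 (delete): buf='d' undo_depth=3 redo_depth=0
After op 10 (undo): buf='do' undo_depth=2 redo_depth=1

Answer: do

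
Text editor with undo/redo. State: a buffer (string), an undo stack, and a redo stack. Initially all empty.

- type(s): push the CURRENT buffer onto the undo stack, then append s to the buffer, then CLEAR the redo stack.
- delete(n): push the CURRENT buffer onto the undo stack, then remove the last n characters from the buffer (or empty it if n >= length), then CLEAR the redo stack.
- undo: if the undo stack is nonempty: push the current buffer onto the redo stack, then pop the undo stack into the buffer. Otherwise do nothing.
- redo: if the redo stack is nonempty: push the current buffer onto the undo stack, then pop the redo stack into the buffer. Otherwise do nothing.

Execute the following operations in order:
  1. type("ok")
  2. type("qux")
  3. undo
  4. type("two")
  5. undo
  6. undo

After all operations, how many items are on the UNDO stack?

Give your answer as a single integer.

After op 1 (type): buf='ok' undo_depth=1 redo_depth=0
After op 2 (type): buf='okqux' undo_depth=2 redo_depth=0
After op 3 (undo): buf='ok' undo_depth=1 redo_depth=1
After op 4 (type): buf='oktwo' undo_depth=2 redo_depth=0
After op 5 (undo): buf='ok' undo_depth=1 redo_depth=1
After op 6 (undo): buf='(empty)' undo_depth=0 redo_depth=2

Answer: 0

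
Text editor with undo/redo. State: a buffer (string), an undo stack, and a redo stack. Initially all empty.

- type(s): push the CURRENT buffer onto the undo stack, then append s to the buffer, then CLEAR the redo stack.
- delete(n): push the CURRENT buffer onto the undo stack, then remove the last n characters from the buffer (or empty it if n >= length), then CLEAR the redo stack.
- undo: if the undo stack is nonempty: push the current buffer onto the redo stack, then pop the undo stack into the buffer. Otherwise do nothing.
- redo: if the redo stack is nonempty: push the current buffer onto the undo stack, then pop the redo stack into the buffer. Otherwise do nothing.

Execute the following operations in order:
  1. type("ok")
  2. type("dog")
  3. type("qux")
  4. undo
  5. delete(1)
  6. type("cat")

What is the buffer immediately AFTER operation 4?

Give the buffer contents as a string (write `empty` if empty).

Answer: okdog

Derivation:
After op 1 (type): buf='ok' undo_depth=1 redo_depth=0
After op 2 (type): buf='okdog' undo_depth=2 redo_depth=0
After op 3 (type): buf='okdogqux' undo_depth=3 redo_depth=0
After op 4 (undo): buf='okdog' undo_depth=2 redo_depth=1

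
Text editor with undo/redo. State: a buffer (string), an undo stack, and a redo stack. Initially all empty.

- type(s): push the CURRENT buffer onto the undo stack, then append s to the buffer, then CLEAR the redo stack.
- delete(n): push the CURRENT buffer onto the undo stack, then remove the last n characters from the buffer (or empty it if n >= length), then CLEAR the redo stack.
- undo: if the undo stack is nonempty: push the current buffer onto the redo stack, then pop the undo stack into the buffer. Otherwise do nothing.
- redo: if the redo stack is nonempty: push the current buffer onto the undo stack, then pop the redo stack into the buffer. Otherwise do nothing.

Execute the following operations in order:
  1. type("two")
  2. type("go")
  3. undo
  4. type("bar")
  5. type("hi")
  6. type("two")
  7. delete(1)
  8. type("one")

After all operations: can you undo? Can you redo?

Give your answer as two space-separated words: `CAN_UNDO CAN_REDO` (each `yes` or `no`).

After op 1 (type): buf='two' undo_depth=1 redo_depth=0
After op 2 (type): buf='twogo' undo_depth=2 redo_depth=0
After op 3 (undo): buf='two' undo_depth=1 redo_depth=1
After op 4 (type): buf='twobar' undo_depth=2 redo_depth=0
After op 5 (type): buf='twobarhi' undo_depth=3 redo_depth=0
After op 6 (type): buf='twobarhitwo' undo_depth=4 redo_depth=0
After op 7 (delete): buf='twobarhitw' undo_depth=5 redo_depth=0
After op 8 (type): buf='twobarhitwone' undo_depth=6 redo_depth=0

Answer: yes no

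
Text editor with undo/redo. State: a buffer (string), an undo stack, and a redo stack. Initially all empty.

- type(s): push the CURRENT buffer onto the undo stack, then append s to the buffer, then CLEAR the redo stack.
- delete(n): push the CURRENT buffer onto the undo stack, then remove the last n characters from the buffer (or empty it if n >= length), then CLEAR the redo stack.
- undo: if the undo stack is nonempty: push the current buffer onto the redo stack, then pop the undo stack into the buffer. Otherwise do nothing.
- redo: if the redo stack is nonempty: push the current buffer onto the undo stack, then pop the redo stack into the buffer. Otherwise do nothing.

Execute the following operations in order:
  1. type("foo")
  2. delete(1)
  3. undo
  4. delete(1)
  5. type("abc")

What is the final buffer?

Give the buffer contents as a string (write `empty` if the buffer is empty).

Answer: foabc

Derivation:
After op 1 (type): buf='foo' undo_depth=1 redo_depth=0
After op 2 (delete): buf='fo' undo_depth=2 redo_depth=0
After op 3 (undo): buf='foo' undo_depth=1 redo_depth=1
After op 4 (delete): buf='fo' undo_depth=2 redo_depth=0
After op 5 (type): buf='foabc' undo_depth=3 redo_depth=0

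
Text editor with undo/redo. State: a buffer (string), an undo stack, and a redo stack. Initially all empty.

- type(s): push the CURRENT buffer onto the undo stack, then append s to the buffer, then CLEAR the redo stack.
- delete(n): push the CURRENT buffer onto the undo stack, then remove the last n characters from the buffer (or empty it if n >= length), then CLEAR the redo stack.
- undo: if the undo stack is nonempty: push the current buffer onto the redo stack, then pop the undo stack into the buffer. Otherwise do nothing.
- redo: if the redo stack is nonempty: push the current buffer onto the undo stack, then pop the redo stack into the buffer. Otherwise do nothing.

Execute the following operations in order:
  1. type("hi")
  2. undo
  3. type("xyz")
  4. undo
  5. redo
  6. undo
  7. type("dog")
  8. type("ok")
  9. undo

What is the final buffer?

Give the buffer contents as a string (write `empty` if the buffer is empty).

After op 1 (type): buf='hi' undo_depth=1 redo_depth=0
After op 2 (undo): buf='(empty)' undo_depth=0 redo_depth=1
After op 3 (type): buf='xyz' undo_depth=1 redo_depth=0
After op 4 (undo): buf='(empty)' undo_depth=0 redo_depth=1
After op 5 (redo): buf='xyz' undo_depth=1 redo_depth=0
After op 6 (undo): buf='(empty)' undo_depth=0 redo_depth=1
After op 7 (type): buf='dog' undo_depth=1 redo_depth=0
After op 8 (type): buf='dogok' undo_depth=2 redo_depth=0
After op 9 (undo): buf='dog' undo_depth=1 redo_depth=1

Answer: dog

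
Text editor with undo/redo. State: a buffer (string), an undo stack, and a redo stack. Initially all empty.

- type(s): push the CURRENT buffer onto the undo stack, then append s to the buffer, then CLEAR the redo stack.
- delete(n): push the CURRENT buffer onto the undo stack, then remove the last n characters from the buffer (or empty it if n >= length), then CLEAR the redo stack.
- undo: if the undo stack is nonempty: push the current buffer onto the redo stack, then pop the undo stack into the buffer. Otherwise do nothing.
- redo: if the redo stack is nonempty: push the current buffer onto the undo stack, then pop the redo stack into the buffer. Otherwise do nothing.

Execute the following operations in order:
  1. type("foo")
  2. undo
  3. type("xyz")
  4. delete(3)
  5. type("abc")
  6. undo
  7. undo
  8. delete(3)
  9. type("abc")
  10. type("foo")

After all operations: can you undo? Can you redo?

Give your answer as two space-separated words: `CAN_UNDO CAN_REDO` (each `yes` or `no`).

After op 1 (type): buf='foo' undo_depth=1 redo_depth=0
After op 2 (undo): buf='(empty)' undo_depth=0 redo_depth=1
After op 3 (type): buf='xyz' undo_depth=1 redo_depth=0
After op 4 (delete): buf='(empty)' undo_depth=2 redo_depth=0
After op 5 (type): buf='abc' undo_depth=3 redo_depth=0
After op 6 (undo): buf='(empty)' undo_depth=2 redo_depth=1
After op 7 (undo): buf='xyz' undo_depth=1 redo_depth=2
After op 8 (delete): buf='(empty)' undo_depth=2 redo_depth=0
After op 9 (type): buf='abc' undo_depth=3 redo_depth=0
After op 10 (type): buf='abcfoo' undo_depth=4 redo_depth=0

Answer: yes no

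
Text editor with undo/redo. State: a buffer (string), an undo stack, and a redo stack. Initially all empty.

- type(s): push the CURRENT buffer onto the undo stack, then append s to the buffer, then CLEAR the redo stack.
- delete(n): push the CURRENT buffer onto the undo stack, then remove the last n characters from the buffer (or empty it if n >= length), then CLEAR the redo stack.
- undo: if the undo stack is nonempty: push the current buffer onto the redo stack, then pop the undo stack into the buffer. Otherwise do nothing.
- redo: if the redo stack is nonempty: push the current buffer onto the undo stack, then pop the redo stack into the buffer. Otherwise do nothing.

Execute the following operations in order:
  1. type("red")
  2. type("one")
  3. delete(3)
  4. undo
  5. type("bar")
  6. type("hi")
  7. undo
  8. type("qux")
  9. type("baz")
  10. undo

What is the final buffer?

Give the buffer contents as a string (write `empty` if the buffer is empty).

Answer: redonebarqux

Derivation:
After op 1 (type): buf='red' undo_depth=1 redo_depth=0
After op 2 (type): buf='redone' undo_depth=2 redo_depth=0
After op 3 (delete): buf='red' undo_depth=3 redo_depth=0
After op 4 (undo): buf='redone' undo_depth=2 redo_depth=1
After op 5 (type): buf='redonebar' undo_depth=3 redo_depth=0
After op 6 (type): buf='redonebarhi' undo_depth=4 redo_depth=0
After op 7 (undo): buf='redonebar' undo_depth=3 redo_depth=1
After op 8 (type): buf='redonebarqux' undo_depth=4 redo_depth=0
After op 9 (type): buf='redonebarquxbaz' undo_depth=5 redo_depth=0
After op 10 (undo): buf='redonebarqux' undo_depth=4 redo_depth=1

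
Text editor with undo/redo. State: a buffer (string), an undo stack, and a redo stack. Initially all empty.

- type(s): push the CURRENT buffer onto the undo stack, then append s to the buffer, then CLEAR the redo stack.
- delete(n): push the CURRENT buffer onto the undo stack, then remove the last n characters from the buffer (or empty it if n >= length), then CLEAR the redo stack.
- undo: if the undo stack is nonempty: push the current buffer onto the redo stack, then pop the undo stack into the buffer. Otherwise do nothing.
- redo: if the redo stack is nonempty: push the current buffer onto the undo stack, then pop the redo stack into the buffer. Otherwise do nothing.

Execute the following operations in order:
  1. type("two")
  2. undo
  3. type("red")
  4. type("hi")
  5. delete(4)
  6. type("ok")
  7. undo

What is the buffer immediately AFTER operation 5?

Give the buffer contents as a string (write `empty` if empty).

Answer: r

Derivation:
After op 1 (type): buf='two' undo_depth=1 redo_depth=0
After op 2 (undo): buf='(empty)' undo_depth=0 redo_depth=1
After op 3 (type): buf='red' undo_depth=1 redo_depth=0
After op 4 (type): buf='redhi' undo_depth=2 redo_depth=0
After op 5 (delete): buf='r' undo_depth=3 redo_depth=0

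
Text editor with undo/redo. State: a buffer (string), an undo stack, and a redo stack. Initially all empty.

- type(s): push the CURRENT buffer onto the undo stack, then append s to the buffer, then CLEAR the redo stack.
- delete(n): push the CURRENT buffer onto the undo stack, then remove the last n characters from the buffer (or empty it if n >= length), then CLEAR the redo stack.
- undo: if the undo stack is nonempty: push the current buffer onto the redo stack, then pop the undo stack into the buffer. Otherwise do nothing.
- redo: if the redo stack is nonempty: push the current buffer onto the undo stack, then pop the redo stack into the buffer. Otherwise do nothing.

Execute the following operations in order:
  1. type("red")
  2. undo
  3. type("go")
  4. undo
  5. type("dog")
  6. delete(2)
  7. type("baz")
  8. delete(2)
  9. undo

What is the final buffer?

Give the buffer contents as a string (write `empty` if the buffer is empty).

Answer: dbaz

Derivation:
After op 1 (type): buf='red' undo_depth=1 redo_depth=0
After op 2 (undo): buf='(empty)' undo_depth=0 redo_depth=1
After op 3 (type): buf='go' undo_depth=1 redo_depth=0
After op 4 (undo): buf='(empty)' undo_depth=0 redo_depth=1
After op 5 (type): buf='dog' undo_depth=1 redo_depth=0
After op 6 (delete): buf='d' undo_depth=2 redo_depth=0
After op 7 (type): buf='dbaz' undo_depth=3 redo_depth=0
After op 8 (delete): buf='db' undo_depth=4 redo_depth=0
After op 9 (undo): buf='dbaz' undo_depth=3 redo_depth=1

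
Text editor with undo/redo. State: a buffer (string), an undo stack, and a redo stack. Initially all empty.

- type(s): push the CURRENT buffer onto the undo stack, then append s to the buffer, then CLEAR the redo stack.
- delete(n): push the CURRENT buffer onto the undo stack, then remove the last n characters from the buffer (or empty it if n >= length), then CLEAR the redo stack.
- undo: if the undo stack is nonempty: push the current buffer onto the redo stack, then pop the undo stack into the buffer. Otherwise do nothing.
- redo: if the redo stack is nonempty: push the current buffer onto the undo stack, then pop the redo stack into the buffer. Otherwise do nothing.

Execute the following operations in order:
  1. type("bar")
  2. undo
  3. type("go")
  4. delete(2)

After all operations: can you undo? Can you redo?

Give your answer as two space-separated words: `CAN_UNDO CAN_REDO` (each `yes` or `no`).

Answer: yes no

Derivation:
After op 1 (type): buf='bar' undo_depth=1 redo_depth=0
After op 2 (undo): buf='(empty)' undo_depth=0 redo_depth=1
After op 3 (type): buf='go' undo_depth=1 redo_depth=0
After op 4 (delete): buf='(empty)' undo_depth=2 redo_depth=0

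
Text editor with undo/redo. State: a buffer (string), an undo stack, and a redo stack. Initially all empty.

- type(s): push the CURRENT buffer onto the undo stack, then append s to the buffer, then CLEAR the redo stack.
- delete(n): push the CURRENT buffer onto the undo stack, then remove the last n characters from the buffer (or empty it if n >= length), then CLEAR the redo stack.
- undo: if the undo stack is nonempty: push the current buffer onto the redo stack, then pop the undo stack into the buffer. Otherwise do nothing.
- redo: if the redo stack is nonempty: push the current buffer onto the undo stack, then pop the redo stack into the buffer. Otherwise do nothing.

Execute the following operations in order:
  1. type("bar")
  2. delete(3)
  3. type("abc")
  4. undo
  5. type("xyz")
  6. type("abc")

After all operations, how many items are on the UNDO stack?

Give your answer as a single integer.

Answer: 4

Derivation:
After op 1 (type): buf='bar' undo_depth=1 redo_depth=0
After op 2 (delete): buf='(empty)' undo_depth=2 redo_depth=0
After op 3 (type): buf='abc' undo_depth=3 redo_depth=0
After op 4 (undo): buf='(empty)' undo_depth=2 redo_depth=1
After op 5 (type): buf='xyz' undo_depth=3 redo_depth=0
After op 6 (type): buf='xyzabc' undo_depth=4 redo_depth=0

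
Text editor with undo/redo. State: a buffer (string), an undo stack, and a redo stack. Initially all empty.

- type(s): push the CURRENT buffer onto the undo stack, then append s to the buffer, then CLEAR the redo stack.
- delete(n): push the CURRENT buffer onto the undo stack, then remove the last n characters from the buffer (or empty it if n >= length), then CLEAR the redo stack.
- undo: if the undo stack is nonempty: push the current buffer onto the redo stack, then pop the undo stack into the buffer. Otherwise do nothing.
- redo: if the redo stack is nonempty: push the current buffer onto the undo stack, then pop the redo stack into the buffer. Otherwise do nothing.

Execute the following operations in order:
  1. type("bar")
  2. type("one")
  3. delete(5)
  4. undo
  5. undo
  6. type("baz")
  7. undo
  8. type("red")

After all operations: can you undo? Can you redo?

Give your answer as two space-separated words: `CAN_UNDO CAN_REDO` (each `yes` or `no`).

After op 1 (type): buf='bar' undo_depth=1 redo_depth=0
After op 2 (type): buf='barone' undo_depth=2 redo_depth=0
After op 3 (delete): buf='b' undo_depth=3 redo_depth=0
After op 4 (undo): buf='barone' undo_depth=2 redo_depth=1
After op 5 (undo): buf='bar' undo_depth=1 redo_depth=2
After op 6 (type): buf='barbaz' undo_depth=2 redo_depth=0
After op 7 (undo): buf='bar' undo_depth=1 redo_depth=1
After op 8 (type): buf='barred' undo_depth=2 redo_depth=0

Answer: yes no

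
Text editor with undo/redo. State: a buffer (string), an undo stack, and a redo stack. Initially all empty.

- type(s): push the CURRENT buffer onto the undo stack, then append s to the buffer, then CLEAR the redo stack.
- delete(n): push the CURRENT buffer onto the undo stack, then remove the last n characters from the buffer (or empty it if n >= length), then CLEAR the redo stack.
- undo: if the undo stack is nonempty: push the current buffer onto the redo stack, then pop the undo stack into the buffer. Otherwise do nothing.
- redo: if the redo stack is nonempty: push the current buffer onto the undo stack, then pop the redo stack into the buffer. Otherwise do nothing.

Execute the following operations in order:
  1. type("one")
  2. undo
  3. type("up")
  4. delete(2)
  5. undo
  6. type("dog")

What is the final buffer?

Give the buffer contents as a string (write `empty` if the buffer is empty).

Answer: updog

Derivation:
After op 1 (type): buf='one' undo_depth=1 redo_depth=0
After op 2 (undo): buf='(empty)' undo_depth=0 redo_depth=1
After op 3 (type): buf='up' undo_depth=1 redo_depth=0
After op 4 (delete): buf='(empty)' undo_depth=2 redo_depth=0
After op 5 (undo): buf='up' undo_depth=1 redo_depth=1
After op 6 (type): buf='updog' undo_depth=2 redo_depth=0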